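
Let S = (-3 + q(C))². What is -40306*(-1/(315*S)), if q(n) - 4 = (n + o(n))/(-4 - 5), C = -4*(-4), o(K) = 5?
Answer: 2879/40 ≈ 71.975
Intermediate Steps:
C = 16
q(n) = 31/9 - n/9 (q(n) = 4 + (n + 5)/(-4 - 5) = 4 + (5 + n)/(-9) = 4 + (5 + n)*(-⅑) = 4 + (-5/9 - n/9) = 31/9 - n/9)
S = 16/9 (S = (-3 + (31/9 - ⅑*16))² = (-3 + (31/9 - 16/9))² = (-3 + 5/3)² = (-4/3)² = 16/9 ≈ 1.7778)
-40306*(-1/(315*S)) = -40306/(-21*15*(16/9)) = -40306/((-315*16/9)) = -40306/(-560) = -40306*(-1/560) = 2879/40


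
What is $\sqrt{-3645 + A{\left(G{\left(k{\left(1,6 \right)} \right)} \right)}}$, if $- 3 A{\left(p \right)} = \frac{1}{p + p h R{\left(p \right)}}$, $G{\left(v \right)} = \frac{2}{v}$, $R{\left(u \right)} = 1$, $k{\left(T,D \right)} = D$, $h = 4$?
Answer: $\frac{i \sqrt{91130}}{5} \approx 60.375 i$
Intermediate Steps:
$A{\left(p \right)} = - \frac{1}{15 p}$ ($A{\left(p \right)} = - \frac{1}{3 \left(p + p 4 \cdot 1\right)} = - \frac{1}{3 \left(p + 4 p 1\right)} = - \frac{1}{3 \left(p + 4 p\right)} = - \frac{1}{3 \cdot 5 p} = - \frac{\frac{1}{5} \frac{1}{p}}{3} = - \frac{1}{15 p}$)
$\sqrt{-3645 + A{\left(G{\left(k{\left(1,6 \right)} \right)} \right)}} = \sqrt{-3645 - \frac{1}{15 \cdot \frac{2}{6}}} = \sqrt{-3645 - \frac{1}{15 \cdot 2 \cdot \frac{1}{6}}} = \sqrt{-3645 - \frac{\frac{1}{\frac{1}{3}}}{15}} = \sqrt{-3645 - \frac{1}{5}} = \sqrt{- \frac{18226}{5}} = \frac{i \sqrt{91130}}{5}$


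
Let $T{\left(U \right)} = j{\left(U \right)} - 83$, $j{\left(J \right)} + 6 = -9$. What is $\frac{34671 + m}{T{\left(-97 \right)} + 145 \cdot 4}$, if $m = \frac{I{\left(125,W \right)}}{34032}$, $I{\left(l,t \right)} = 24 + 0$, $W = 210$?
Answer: $\frac{49163479}{683476} \approx 71.932$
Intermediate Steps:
$j{\left(J \right)} = -15$ ($j{\left(J \right)} = -6 - 9 = -15$)
$I{\left(l,t \right)} = 24$
$T{\left(U \right)} = -98$ ($T{\left(U \right)} = -15 - 83 = -98$)
$m = \frac{1}{1418}$ ($m = \frac{24}{34032} = 24 \cdot \frac{1}{34032} = \frac{1}{1418} \approx 0.00070522$)
$\frac{34671 + m}{T{\left(-97 \right)} + 145 \cdot 4} = \frac{34671 + \frac{1}{1418}}{-98 + 145 \cdot 4} = \frac{49163479}{1418 \left(-98 + 580\right)} = \frac{49163479}{1418 \cdot 482} = \frac{49163479}{1418} \cdot \frac{1}{482} = \frac{49163479}{683476}$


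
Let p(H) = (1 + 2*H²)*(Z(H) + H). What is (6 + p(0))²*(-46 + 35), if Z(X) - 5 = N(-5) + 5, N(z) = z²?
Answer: -18491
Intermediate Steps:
Z(X) = 35 (Z(X) = 5 + ((-5)² + 5) = 5 + (25 + 5) = 5 + 30 = 35)
p(H) = (1 + 2*H²)*(35 + H)
(6 + p(0))²*(-46 + 35) = (6 + (35 + 0 + 2*0³ + 70*0²))²*(-46 + 35) = (6 + (35 + 0 + 2*0 + 70*0))²*(-11) = (6 + (35 + 0 + 0 + 0))²*(-11) = (6 + 35)²*(-11) = 41²*(-11) = 1681*(-11) = -18491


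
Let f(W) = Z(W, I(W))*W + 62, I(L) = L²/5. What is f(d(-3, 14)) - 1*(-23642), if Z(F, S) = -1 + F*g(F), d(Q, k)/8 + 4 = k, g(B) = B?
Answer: 535624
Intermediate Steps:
I(L) = L²/5 (I(L) = L²*(⅕) = L²/5)
d(Q, k) = -32 + 8*k
Z(F, S) = -1 + F² (Z(F, S) = -1 + F*F = -1 + F²)
f(W) = 62 + W*(-1 + W²) (f(W) = (-1 + W²)*W + 62 = W*(-1 + W²) + 62 = 62 + W*(-1 + W²))
f(d(-3, 14)) - 1*(-23642) = (62 + (-32 + 8*14)³ - (-32 + 8*14)) - 1*(-23642) = (62 + (-32 + 112)³ - (-32 + 112)) + 23642 = (62 + 80³ - 1*80) + 23642 = (62 + 512000 - 80) + 23642 = 511982 + 23642 = 535624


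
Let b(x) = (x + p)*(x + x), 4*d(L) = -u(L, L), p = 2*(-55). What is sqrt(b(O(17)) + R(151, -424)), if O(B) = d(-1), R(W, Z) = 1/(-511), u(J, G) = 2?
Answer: sqrt(115413438)/1022 ≈ 10.512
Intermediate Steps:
R(W, Z) = -1/511
p = -110
d(L) = -1/2 (d(L) = (-1*2)/4 = (1/4)*(-2) = -1/2)
O(B) = -1/2
b(x) = 2*x*(-110 + x) (b(x) = (x - 110)*(x + x) = (-110 + x)*(2*x) = 2*x*(-110 + x))
sqrt(b(O(17)) + R(151, -424)) = sqrt(2*(-1/2)*(-110 - 1/2) - 1/511) = sqrt(2*(-1/2)*(-221/2) - 1/511) = sqrt(221/2 - 1/511) = sqrt(112929/1022) = sqrt(115413438)/1022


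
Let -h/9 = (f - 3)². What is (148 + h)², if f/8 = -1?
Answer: 885481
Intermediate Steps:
f = -8 (f = 8*(-1) = -8)
h = -1089 (h = -9*(-8 - 3)² = -9*(-11)² = -9*121 = -1089)
(148 + h)² = (148 - 1089)² = (-941)² = 885481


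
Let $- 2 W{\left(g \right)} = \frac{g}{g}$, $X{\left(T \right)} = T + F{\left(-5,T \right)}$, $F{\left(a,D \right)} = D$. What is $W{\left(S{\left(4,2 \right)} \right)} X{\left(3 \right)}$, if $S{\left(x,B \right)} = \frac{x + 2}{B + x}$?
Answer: $-3$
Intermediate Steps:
$S{\left(x,B \right)} = \frac{2 + x}{B + x}$
$X{\left(T \right)} = 2 T$ ($X{\left(T \right)} = T + T = 2 T$)
$W{\left(g \right)} = - \frac{1}{2}$ ($W{\left(g \right)} = - \frac{g \frac{1}{g}}{2} = \left(- \frac{1}{2}\right) 1 = - \frac{1}{2}$)
$W{\left(S{\left(4,2 \right)} \right)} X{\left(3 \right)} = - \frac{2 \cdot 3}{2} = \left(- \frac{1}{2}\right) 6 = -3$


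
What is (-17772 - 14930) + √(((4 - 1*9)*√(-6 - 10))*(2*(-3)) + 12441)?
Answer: -32702 + √(12441 + 120*I) ≈ -32590.0 + 0.53792*I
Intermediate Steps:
(-17772 - 14930) + √(((4 - 1*9)*√(-6 - 10))*(2*(-3)) + 12441) = -32702 + √(((4 - 9)*√(-16))*(-6) + 12441) = -32702 + √(-20*I*(-6) + 12441) = -32702 + √(120*I + 12441) = -32702 + √(12441 + 120*I)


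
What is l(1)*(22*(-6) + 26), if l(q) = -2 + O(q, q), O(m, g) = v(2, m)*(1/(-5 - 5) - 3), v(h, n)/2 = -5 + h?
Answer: -8798/5 ≈ -1759.6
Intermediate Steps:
v(h, n) = -10 + 2*h (v(h, n) = 2*(-5 + h) = -10 + 2*h)
O(m, g) = 93/5 (O(m, g) = (-10 + 2*2)*(1/(-5 - 5) - 3) = (-10 + 4)*(1/(-10) - 3) = -6*(-⅒ - 3) = -6*(-31/10) = 93/5)
l(q) = 83/5 (l(q) = -2 + 93/5 = 83/5)
l(1)*(22*(-6) + 26) = 83*(22*(-6) + 26)/5 = 83*(-132 + 26)/5 = (83/5)*(-106) = -8798/5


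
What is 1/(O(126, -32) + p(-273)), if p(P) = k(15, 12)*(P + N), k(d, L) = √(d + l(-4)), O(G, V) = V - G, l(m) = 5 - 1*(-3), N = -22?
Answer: 158/1976611 - 295*√23/1976611 ≈ -0.00063582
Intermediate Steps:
l(m) = 8 (l(m) = 5 + 3 = 8)
k(d, L) = √(8 + d) (k(d, L) = √(d + 8) = √(8 + d))
p(P) = √23*(-22 + P) (p(P) = √(8 + 15)*(P - 22) = √23*(-22 + P))
1/(O(126, -32) + p(-273)) = 1/((-32 - 1*126) + √23*(-22 - 273)) = 1/((-32 - 126) + √23*(-295)) = 1/(-158 - 295*√23)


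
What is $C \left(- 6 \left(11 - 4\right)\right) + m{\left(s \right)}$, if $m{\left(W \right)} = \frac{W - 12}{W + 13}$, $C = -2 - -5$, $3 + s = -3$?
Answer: $- \frac{900}{7} \approx -128.57$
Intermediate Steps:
$s = -6$ ($s = -3 - 3 = -6$)
$C = 3$ ($C = -2 + 5 = 3$)
$m{\left(W \right)} = \frac{-12 + W}{13 + W}$
$C \left(- 6 \left(11 - 4\right)\right) + m{\left(s \right)} = 3 \left(- 6 \left(11 - 4\right)\right) + \frac{-12 - 6}{13 - 6} = 3 \left(- 6 \left(11 - 4\right)\right) + \frac{1}{7} \left(-18\right) = 3 \left(\left(-6\right) 7\right) + \frac{1}{7} \left(-18\right) = 3 \left(-42\right) - \frac{18}{7} = -126 - \frac{18}{7} = - \frac{900}{7}$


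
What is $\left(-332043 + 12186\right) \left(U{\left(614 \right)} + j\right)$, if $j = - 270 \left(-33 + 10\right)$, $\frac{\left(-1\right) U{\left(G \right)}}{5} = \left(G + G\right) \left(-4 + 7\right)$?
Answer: $3905453970$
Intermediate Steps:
$U{\left(G \right)} = - 30 G$ ($U{\left(G \right)} = - 5 \left(G + G\right) \left(-4 + 7\right) = - 5 \cdot 2 G 3 = - 5 \cdot 6 G = - 30 G$)
$j = 6210$ ($j = \left(-270\right) \left(-23\right) = 6210$)
$\left(-332043 + 12186\right) \left(U{\left(614 \right)} + j\right) = \left(-332043 + 12186\right) \left(\left(-30\right) 614 + 6210\right) = - 319857 \left(-18420 + 6210\right) = \left(-319857\right) \left(-12210\right) = 3905453970$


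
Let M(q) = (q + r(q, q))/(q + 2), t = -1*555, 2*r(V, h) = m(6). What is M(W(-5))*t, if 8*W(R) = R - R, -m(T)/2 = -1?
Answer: -555/2 ≈ -277.50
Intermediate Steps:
m(T) = 2 (m(T) = -2*(-1) = 2)
r(V, h) = 1 (r(V, h) = (½)*2 = 1)
t = -555
W(R) = 0 (W(R) = (R - R)/8 = (⅛)*0 = 0)
M(q) = (1 + q)/(2 + q) (M(q) = (q + 1)/(q + 2) = (1 + q)/(2 + q))
M(W(-5))*t = ((1 + 0)/(2 + 0))*(-555) = (1/2)*(-555) = ((½)*1)*(-555) = (½)*(-555) = -555/2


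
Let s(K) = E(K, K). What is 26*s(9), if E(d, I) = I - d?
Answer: 0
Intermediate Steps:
s(K) = 0 (s(K) = K - K = 0)
26*s(9) = 26*0 = 0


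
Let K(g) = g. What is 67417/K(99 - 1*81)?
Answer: 67417/18 ≈ 3745.4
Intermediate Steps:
67417/K(99 - 1*81) = 67417/(99 - 1*81) = 67417/(99 - 81) = 67417/18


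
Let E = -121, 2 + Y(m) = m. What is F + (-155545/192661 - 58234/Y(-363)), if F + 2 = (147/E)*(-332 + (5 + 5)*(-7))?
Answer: 5489227344409/8508873065 ≈ 645.12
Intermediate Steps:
Y(m) = -2 + m
F = 58852/121 (F = -2 + (147/(-121))*(-332 + (5 + 5)*(-7)) = -2 + (147*(-1/121))*(-332 + 10*(-7)) = -2 - 147*(-332 - 70)/121 = -2 - 147/121*(-402) = -2 + 59094/121 = 58852/121 ≈ 486.38)
F + (-155545/192661 - 58234/Y(-363)) = 58852/121 + (-155545/192661 - 58234/(-2 - 363)) = 58852/121 + (-155545*1/192661 - 58234/(-365)) = 58852/121 + (-155545/192661 - 58234*(-1/365)) = 58852/121 + (-155545/192661 + 58234/365) = 58852/121 + 11162646749/70321265 = 5489227344409/8508873065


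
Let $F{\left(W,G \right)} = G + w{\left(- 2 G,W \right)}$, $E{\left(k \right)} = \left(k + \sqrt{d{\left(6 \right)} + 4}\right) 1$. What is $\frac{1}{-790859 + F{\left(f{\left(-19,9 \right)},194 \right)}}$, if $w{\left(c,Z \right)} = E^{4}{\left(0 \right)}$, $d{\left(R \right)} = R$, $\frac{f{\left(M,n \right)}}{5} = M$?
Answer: $- \frac{1}{790565} \approx -1.2649 \cdot 10^{-6}$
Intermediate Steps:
$f{\left(M,n \right)} = 5 M$
$E{\left(k \right)} = k + \sqrt{10}$ ($E{\left(k \right)} = \left(k + \sqrt{6 + 4}\right) 1 = \left(k + \sqrt{10}\right) 1 = k + \sqrt{10}$)
$w{\left(c,Z \right)} = 100$ ($w{\left(c,Z \right)} = \left(0 + \sqrt{10}\right)^{4} = \left(\sqrt{10}\right)^{4} = 100$)
$F{\left(W,G \right)} = 100 + G$ ($F{\left(W,G \right)} = G + 100 = 100 + G$)
$\frac{1}{-790859 + F{\left(f{\left(-19,9 \right)},194 \right)}} = \frac{1}{-790859 + \left(100 + 194\right)} = \frac{1}{-790859 + 294} = \frac{1}{-790565} = - \frac{1}{790565}$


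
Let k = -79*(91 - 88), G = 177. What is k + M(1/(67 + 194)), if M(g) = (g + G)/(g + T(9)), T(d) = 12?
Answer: -696323/3133 ≈ -222.25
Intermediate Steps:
k = -237 (k = -79*3 = -237)
M(g) = (177 + g)/(12 + g) (M(g) = (g + 177)/(g + 12) = (177 + g)/(12 + g))
k + M(1/(67 + 194)) = -237 + (177 + 1/(67 + 194))/(12 + 1/(67 + 194)) = -237 + (177 + 1/261)/(12 + 1/261) = -237 + (46198/261)/(3133/261) = -237 + (261/3133)*(46198/261) = -237 + 46198/3133 = -696323/3133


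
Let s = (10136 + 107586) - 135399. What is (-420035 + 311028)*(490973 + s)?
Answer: -51592577072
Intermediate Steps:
s = -17677 (s = 117722 - 135399 = -17677)
(-420035 + 311028)*(490973 + s) = (-420035 + 311028)*(490973 - 17677) = -109007*473296 = -51592577072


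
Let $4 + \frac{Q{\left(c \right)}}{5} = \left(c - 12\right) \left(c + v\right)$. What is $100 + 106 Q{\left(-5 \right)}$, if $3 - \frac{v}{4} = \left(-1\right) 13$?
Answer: $-533610$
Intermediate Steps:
$v = 64$ ($v = 12 - 4 \left(\left(-1\right) 13\right) = 12 - -52 = 12 + 52 = 64$)
$Q{\left(c \right)} = -20 + 5 \left(-12 + c\right) \left(64 + c\right)$ ($Q{\left(c \right)} = -20 + 5 \left(c - 12\right) \left(c + 64\right) = -20 + 5 \left(-12 + c\right) \left(64 + c\right)$)
$100 + 106 Q{\left(-5 \right)} = 100 + 106 \left(-3860 + 5 \left(-5\right)^{2} + 260 \left(-5\right)\right) = 100 + 106 \left(-3860 + 5 \cdot 25 - 1300\right) = 100 + 106 \left(-3860 + 125 - 1300\right) = 100 + 106 \left(-5035\right) = 100 - 533710 = -533610$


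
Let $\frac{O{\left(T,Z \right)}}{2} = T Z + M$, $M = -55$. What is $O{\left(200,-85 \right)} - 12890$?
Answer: $-47000$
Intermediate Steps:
$O{\left(T,Z \right)} = -110 + 2 T Z$ ($O{\left(T,Z \right)} = 2 \left(T Z - 55\right) = 2 \left(-55 + T Z\right) = -110 + 2 T Z$)
$O{\left(200,-85 \right)} - 12890 = \left(-110 + 2 \cdot 200 \left(-85\right)\right) - 12890 = \left(-110 - 34000\right) - 12890 = -34110 - 12890 = -47000$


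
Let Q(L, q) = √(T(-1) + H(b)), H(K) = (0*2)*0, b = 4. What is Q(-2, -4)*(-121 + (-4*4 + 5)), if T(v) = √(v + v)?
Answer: -132*2^(¼)*√I ≈ -111.0 - 111.0*I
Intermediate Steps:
T(v) = √2*√v (T(v) = √(2*v) = √2*√v)
H(K) = 0 (H(K) = 0*0 = 0)
Q(L, q) = 2^(¼)*√I (Q(L, q) = √(√2*√(-1) + 0) = √(√2*I + 0) = √(I*√2 + 0) = √(I*√2) = 2^(¼)*√I)
Q(-2, -4)*(-121 + (-4*4 + 5)) = (2^(¼)*√I)*(-121 + (-4*4 + 5)) = (2^(¼)*√I)*(-121 + (-16 + 5)) = (2^(¼)*√I)*(-121 - 11) = (2^(¼)*√I)*(-132) = -132*2^(¼)*√I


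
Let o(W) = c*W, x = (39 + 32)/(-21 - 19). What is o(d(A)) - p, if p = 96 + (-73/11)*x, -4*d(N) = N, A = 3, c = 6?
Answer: -49403/440 ≈ -112.28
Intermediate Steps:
x = -71/40 (x = 71/(-40) = 71*(-1/40) = -71/40 ≈ -1.7750)
d(N) = -N/4
o(W) = 6*W
p = 47423/440 (p = 96 - 73/11*(-71/40) = 96 + 5183/440 = 47423/440 ≈ 107.78)
o(d(A)) - p = 6*(-1/4*3) - 1*47423/440 = 6*(-3/4) - 47423/440 = -9/2 - 47423/440 = -49403/440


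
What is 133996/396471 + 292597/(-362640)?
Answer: -7490435083/15975138160 ≈ -0.46888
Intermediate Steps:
133996/396471 + 292597/(-362640) = 133996*(1/396471) + 292597*(-1/362640) = 133996/396471 - 292597/362640 = -7490435083/15975138160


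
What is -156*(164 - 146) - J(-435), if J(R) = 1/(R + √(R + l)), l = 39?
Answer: -177485111/63207 + 2*I*√11/63207 ≈ -2808.0 + 0.00010494*I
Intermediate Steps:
J(R) = 1/(R + √(39 + R)) (J(R) = 1/(R + √(R + 39)) = 1/(R + √(39 + R)))
-156*(164 - 146) - J(-435) = -156*(164 - 146) - 1/(-435 + √(39 - 435)) = -156*18 - 1/(-435 + √(-396)) = -2808 - 1/(-435 + 6*I*√11)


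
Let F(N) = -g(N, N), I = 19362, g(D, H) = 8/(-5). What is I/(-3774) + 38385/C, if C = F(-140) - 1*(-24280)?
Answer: -271062791/76365632 ≈ -3.5495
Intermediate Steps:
g(D, H) = -8/5 (g(D, H) = 8*(-⅕) = -8/5)
F(N) = 8/5 (F(N) = -1*(-8/5) = 8/5)
C = 121408/5 (C = 8/5 - 1*(-24280) = 8/5 + 24280 = 121408/5 ≈ 24282.)
I/(-3774) + 38385/C = 19362/(-3774) + 38385/(121408/5) = 19362*(-1/3774) + 38385*(5/121408) = -3227/629 + 191925/121408 = -271062791/76365632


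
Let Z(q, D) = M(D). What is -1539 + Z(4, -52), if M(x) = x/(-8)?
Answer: -3065/2 ≈ -1532.5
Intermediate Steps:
M(x) = -x/8 (M(x) = x*(-⅛) = -x/8)
Z(q, D) = -D/8
-1539 + Z(4, -52) = -1539 - ⅛*(-52) = -1539 + 13/2 = -3065/2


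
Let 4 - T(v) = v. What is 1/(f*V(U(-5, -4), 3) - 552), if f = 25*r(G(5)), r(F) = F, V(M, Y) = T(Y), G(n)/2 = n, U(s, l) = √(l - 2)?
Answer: -1/302 ≈ -0.0033113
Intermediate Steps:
T(v) = 4 - v
U(s, l) = √(-2 + l)
G(n) = 2*n
V(M, Y) = 4 - Y
f = 250 (f = 25*(2*5) = 25*10 = 250)
1/(f*V(U(-5, -4), 3) - 552) = 1/(250*(4 - 1*3) - 552) = 1/(250*(4 - 3) - 552) = 1/(250*1 - 552) = 1/(250 - 552) = 1/(-302) = -1/302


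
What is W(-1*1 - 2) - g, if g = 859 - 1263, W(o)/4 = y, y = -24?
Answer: 308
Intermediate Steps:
W(o) = -96 (W(o) = 4*(-24) = -96)
g = -404
W(-1*1 - 2) - g = -96 - 1*(-404) = -96 + 404 = 308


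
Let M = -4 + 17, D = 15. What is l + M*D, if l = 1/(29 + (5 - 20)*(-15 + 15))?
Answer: 5656/29 ≈ 195.03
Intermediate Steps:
M = 13
l = 1/29 (l = 1/(29 - 15*0) = 1/(29 + 0) = 1/29 ≈ 0.034483)
l + M*D = 1/29 + 13*15 = 1/29 + 195 = 5656/29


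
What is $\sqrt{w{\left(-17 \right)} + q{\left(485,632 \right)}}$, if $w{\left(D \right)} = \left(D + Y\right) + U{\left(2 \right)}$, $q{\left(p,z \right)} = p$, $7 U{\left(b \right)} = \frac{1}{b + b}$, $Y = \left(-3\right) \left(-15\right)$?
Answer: $\frac{13 \sqrt{595}}{14} \approx 22.65$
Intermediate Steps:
$Y = 45$
$U{\left(b \right)} = \frac{1}{14 b}$ ($U{\left(b \right)} = \frac{1}{7 \left(b + b\right)} = \frac{1}{7 \cdot 2 b} = \frac{\frac{1}{2} \frac{1}{b}}{7} = \frac{1}{14 b}$)
$w{\left(D \right)} = \frac{1261}{28} + D$ ($w{\left(D \right)} = \left(D + 45\right) + \frac{1}{14 \cdot 2} = \left(45 + D\right) + \frac{1}{14} \cdot \frac{1}{2} = \left(45 + D\right) + \frac{1}{28} = \frac{1261}{28} + D$)
$\sqrt{w{\left(-17 \right)} + q{\left(485,632 \right)}} = \sqrt{\left(\frac{1261}{28} - 17\right) + 485} = \sqrt{\frac{785}{28} + 485} = \sqrt{\frac{14365}{28}} = \frac{13 \sqrt{595}}{14}$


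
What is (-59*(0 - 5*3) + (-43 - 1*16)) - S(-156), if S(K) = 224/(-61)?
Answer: 50610/61 ≈ 829.67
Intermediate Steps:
S(K) = -224/61 (S(K) = 224*(-1/61) = -224/61)
(-59*(0 - 5*3) + (-43 - 1*16)) - S(-156) = (-59*(0 - 5*3) + (-43 - 1*16)) - 1*(-224/61) = (-59*(0 - 15) + (-43 - 16)) + 224/61 = (-59*(-15) - 59) + 224/61 = (885 - 59) + 224/61 = 826 + 224/61 = 50610/61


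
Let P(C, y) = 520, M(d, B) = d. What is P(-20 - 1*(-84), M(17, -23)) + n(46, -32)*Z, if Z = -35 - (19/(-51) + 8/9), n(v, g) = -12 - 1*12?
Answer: 69992/51 ≈ 1372.4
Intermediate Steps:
n(v, g) = -24 (n(v, g) = -12 - 12 = -24)
Z = -5434/153 (Z = -35 - (19*(-1/51) + 8*(1/9)) = -35 - (-19/51 + 8/9) = -35 - 1*79/153 = -35 - 79/153 = -5434/153 ≈ -35.516)
P(-20 - 1*(-84), M(17, -23)) + n(46, -32)*Z = 520 - 24*(-5434/153) = 520 + 43472/51 = 69992/51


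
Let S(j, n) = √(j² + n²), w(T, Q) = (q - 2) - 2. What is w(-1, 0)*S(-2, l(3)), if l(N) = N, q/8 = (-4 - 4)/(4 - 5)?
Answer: 60*√13 ≈ 216.33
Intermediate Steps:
q = 64 (q = 8*((-4 - 4)/(4 - 5)) = 8*(-8/(-1)) = 8*(-8*(-1)) = 8*8 = 64)
w(T, Q) = 60 (w(T, Q) = (64 - 2) - 2 = 62 - 2 = 60)
w(-1, 0)*S(-2, l(3)) = 60*√((-2)² + 3²) = 60*√(4 + 9) = 60*√13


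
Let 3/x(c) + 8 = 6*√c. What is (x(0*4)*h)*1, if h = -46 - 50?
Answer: 36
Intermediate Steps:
x(c) = 3/(-8 + 6*√c)
h = -96
(x(0*4)*h)*1 = ((3/(2*(-4 + 3*√(0*4))))*(-96))*1 = ((3/(2*(-4 + 3*√0)))*(-96))*1 = ((3/(2*(-4 + 3*0)))*(-96))*1 = ((3/(2*(-4 + 0)))*(-96))*1 = (((3/2)/(-4))*(-96))*1 = (((3/2)*(-¼))*(-96))*1 = -3/8*(-96)*1 = 36*1 = 36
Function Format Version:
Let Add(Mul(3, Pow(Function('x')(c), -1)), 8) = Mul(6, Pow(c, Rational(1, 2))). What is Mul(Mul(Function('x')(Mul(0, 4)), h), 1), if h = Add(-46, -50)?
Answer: 36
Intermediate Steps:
Function('x')(c) = Mul(3, Pow(Add(-8, Mul(6, Pow(c, Rational(1, 2)))), -1))
h = -96
Mul(Mul(Function('x')(Mul(0, 4)), h), 1) = Mul(Mul(Mul(Rational(3, 2), Pow(Add(-4, Mul(3, Pow(Mul(0, 4), Rational(1, 2)))), -1)), -96), 1) = Mul(Mul(Mul(Rational(3, 2), Pow(Add(-4, Mul(3, Pow(0, Rational(1, 2)))), -1)), -96), 1) = Mul(Mul(Mul(Rational(3, 2), Pow(Add(-4, Mul(3, 0)), -1)), -96), 1) = Mul(Mul(Mul(Rational(3, 2), Pow(Add(-4, 0), -1)), -96), 1) = Mul(Mul(Mul(Rational(3, 2), Pow(-4, -1)), -96), 1) = Mul(Mul(Mul(Rational(3, 2), Rational(-1, 4)), -96), 1) = Mul(Mul(Rational(-3, 8), -96), 1) = Mul(36, 1) = 36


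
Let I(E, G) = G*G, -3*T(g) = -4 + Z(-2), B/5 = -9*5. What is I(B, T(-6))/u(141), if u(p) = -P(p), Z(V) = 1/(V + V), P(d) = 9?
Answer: -289/1296 ≈ -0.22299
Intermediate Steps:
B = -225 (B = 5*(-9*5) = 5*(-45) = -225)
Z(V) = 1/(2*V)
u(p) = -9 (u(p) = -1*9 = -9)
T(g) = 17/12 (T(g) = -(-4 + (1/2)/(-2))/3 = -(-4 + (1/2)*(-1/2))/3 = -(-4 - 1/4)/3 = -1/3*(-17/4) = 17/12)
I(E, G) = G**2
I(B, T(-6))/u(141) = (17/12)**2/(-9) = (289/144)*(-1/9) = -289/1296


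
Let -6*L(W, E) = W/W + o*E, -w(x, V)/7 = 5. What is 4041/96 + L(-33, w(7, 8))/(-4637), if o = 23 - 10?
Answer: 18730853/445152 ≈ 42.077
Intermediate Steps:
w(x, V) = -35 (w(x, V) = -7*5 = -35)
o = 13
L(W, E) = -⅙ - 13*E/6 (L(W, E) = -(W/W + 13*E)/6 = -(1 + 13*E)/6 = -⅙ - 13*E/6)
4041/96 + L(-33, w(7, 8))/(-4637) = 4041/96 + (-⅙ - 13/6*(-35))/(-4637) = 4041*(1/96) + (-⅙ + 455/6)*(-1/4637) = 1347/32 + (227/3)*(-1/4637) = 1347/32 - 227/13911 = 18730853/445152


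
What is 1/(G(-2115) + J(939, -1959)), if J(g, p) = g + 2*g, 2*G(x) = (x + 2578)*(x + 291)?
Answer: -1/419439 ≈ -2.3841e-6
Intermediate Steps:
G(x) = (291 + x)*(2578 + x)/2 (G(x) = ((x + 2578)*(x + 291))/2 = ((2578 + x)*(291 + x))/2 = ((291 + x)*(2578 + x))/2 = (291 + x)*(2578 + x)/2)
J(g, p) = 3*g
1/(G(-2115) + J(939, -1959)) = 1/((375099 + (½)*(-2115)² + (2869/2)*(-2115)) + 3*939) = 1/((375099 + (½)*4473225 - 6067935/2) + 2817) = 1/((375099 + 4473225/2 - 6067935/2) + 2817) = 1/(-422256 + 2817) = 1/(-419439) = -1/419439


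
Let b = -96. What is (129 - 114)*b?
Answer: -1440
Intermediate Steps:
(129 - 114)*b = (129 - 114)*(-96) = 15*(-96) = -1440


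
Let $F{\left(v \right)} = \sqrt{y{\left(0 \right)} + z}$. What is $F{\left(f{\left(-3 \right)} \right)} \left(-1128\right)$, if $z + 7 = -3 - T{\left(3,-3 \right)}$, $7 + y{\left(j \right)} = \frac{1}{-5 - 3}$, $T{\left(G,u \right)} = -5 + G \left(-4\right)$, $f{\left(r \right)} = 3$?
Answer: $- 282 i \sqrt{2} \approx - 398.81 i$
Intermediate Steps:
$T{\left(G,u \right)} = -5 - 4 G$
$y{\left(j \right)} = - \frac{57}{8}$ ($y{\left(j \right)} = -7 + \frac{1}{-5 - 3} = -7 + \frac{1}{-8} = -7 - \frac{1}{8} = - \frac{57}{8}$)
$z = 7$ ($z = -7 - \left(-2 - 12\right) = -7 - -14 = -7 + \left(-3 + 17\right) = -7 + 14 = 7$)
$F{\left(v \right)} = \frac{i \sqrt{2}}{4}$ ($F{\left(v \right)} = \sqrt{- \frac{57}{8} + 7} = \sqrt{- \frac{1}{8}} = \frac{i \sqrt{2}}{4}$)
$F{\left(f{\left(-3 \right)} \right)} \left(-1128\right) = \frac{i \sqrt{2}}{4} \left(-1128\right) = - 282 i \sqrt{2}$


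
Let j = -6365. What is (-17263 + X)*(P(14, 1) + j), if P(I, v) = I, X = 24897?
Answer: -48483534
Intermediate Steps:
(-17263 + X)*(P(14, 1) + j) = (-17263 + 24897)*(14 - 6365) = 7634*(-6351) = -48483534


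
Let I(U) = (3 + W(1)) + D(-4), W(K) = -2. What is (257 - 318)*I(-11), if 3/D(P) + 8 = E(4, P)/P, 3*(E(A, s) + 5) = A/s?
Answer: -671/20 ≈ -33.550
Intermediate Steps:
E(A, s) = -5 + A/(3*s) (E(A, s) = -5 + (A/s)/3 = -5 + A/(3*s))
D(P) = 3/(-8 + (-5 + 4/(3*P))/P) (D(P) = 3/(-8 + (-5 + (⅓)*4/P)/P) = 3/(-8 + (-5 + 4/(3*P))/P))
I(U) = 11/20 (I(U) = (3 - 2) - 9*(-4)²/(-4 + 3*(-4)*(5 + 8*(-4))) = 1 - 9*16/(-4 + 3*(-4)*(5 - 32)) = 1 - 9*16/(-4 + 3*(-4)*(-27)) = 1 - 9*16/(-4 + 324) = 1 - 9*16/320 = 1 - 9*16*1/320 = 1 - 9/20 = 11/20)
(257 - 318)*I(-11) = (257 - 318)*(11/20) = -61*11/20 = -671/20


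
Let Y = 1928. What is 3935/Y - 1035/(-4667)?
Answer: 20360125/8997976 ≈ 2.2627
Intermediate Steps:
3935/Y - 1035/(-4667) = 3935/1928 - 1035/(-4667) = 3935*(1/1928) - 1035*(-1/4667) = 3935/1928 + 1035/4667 = 20360125/8997976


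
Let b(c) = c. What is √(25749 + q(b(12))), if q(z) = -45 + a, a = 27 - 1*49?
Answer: √25682 ≈ 160.26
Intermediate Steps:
a = -22 (a = 27 - 49 = -22)
q(z) = -67 (q(z) = -45 - 22 = -67)
√(25749 + q(b(12))) = √(25749 - 67) = √25682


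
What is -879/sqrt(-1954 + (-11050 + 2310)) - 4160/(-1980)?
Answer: 208/99 + 879*I*sqrt(10694)/10694 ≈ 2.101 + 8.5*I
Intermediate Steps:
-879/sqrt(-1954 + (-11050 + 2310)) - 4160/(-1980) = -879/sqrt(-1954 - 8740) - 4160*(-1/1980) = -879*(-I*sqrt(10694)/10694) + 208/99 = -(-879)*I*sqrt(10694)/10694 + 208/99 = 879*I*sqrt(10694)/10694 + 208/99 = 208/99 + 879*I*sqrt(10694)/10694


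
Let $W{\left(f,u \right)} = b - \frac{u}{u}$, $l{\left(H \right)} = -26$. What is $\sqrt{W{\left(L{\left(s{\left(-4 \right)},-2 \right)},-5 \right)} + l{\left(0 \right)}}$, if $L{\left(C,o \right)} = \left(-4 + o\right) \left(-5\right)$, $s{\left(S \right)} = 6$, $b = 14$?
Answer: $i \sqrt{13} \approx 3.6056 i$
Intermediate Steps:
$L{\left(C,o \right)} = 20 - 5 o$
$W{\left(f,u \right)} = 13$ ($W{\left(f,u \right)} = 14 - \frac{u}{u} = 14 - 1 = 13$)
$\sqrt{W{\left(L{\left(s{\left(-4 \right)},-2 \right)},-5 \right)} + l{\left(0 \right)}} = \sqrt{13 - 26} = \sqrt{-13} = i \sqrt{13}$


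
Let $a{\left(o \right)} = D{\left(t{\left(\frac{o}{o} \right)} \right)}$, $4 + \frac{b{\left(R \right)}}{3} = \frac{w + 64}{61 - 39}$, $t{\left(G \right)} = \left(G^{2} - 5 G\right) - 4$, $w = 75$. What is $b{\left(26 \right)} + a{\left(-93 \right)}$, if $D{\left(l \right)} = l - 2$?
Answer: $- \frac{67}{22} \approx -3.0455$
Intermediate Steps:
$t{\left(G \right)} = -4 + G^{2} - 5 G$
$b{\left(R \right)} = \frac{153}{22}$ ($b{\left(R \right)} = -12 + 3 \frac{75 + 64}{61 - 39} = -12 + 3 \cdot \frac{139}{22} = -12 + \frac{417}{22} = \frac{153}{22}$)
$D{\left(l \right)} = -2 + l$
$a{\left(o \right)} = -10$ ($a{\left(o \right)} = -2 - \left(4 - 1 + \frac{5 o}{o}\right) = -2 - \left(9 - 1\right) = -2 - 8 = -10$)
$b{\left(26 \right)} + a{\left(-93 \right)} = \frac{153}{22} - 10 = - \frac{67}{22}$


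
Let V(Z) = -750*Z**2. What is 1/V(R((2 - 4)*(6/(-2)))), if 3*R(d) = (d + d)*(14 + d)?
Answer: -1/4800000 ≈ -2.0833e-7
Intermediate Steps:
R(d) = 2*d*(14 + d)/3 (R(d) = ((d + d)*(14 + d))/3 = ((2*d)*(14 + d))/3 = (2*d*(14 + d))/3 = 2*d*(14 + d)/3)
1/V(R((2 - 4)*(6/(-2)))) = 1/(-750*4*(2 - 4)**2*(14 + (2 - 4)*(6/(-2)))**2) = 1/(-750*16*(14 - 12*(-1)/2)**2) = 1/(-750*16*(14 - 2*(-3))**2) = 1/(-750*16*(14 + 6)**2) = 1/(-750*((2/3)*6*20)**2) = 1/(-750*80**2) = 1/(-750*6400) = 1/(-4800000) = -1/4800000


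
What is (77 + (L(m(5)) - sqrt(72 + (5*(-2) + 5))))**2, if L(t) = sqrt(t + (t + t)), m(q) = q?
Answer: (77 + sqrt(15) - sqrt(67))**2 ≈ 5283.5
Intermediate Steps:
L(t) = sqrt(3)*sqrt(t) (L(t) = sqrt(t + 2*t) = sqrt(3*t) = sqrt(3)*sqrt(t))
(77 + (L(m(5)) - sqrt(72 + (5*(-2) + 5))))**2 = (77 + (sqrt(3)*sqrt(5) - sqrt(72 + (5*(-2) + 5))))**2 = (77 + (sqrt(15) - sqrt(72 + (-10 + 5))))**2 = (77 + (sqrt(15) - sqrt(72 - 5)))**2 = (77 + (sqrt(15) - sqrt(67)))**2 = (77 + sqrt(15) - sqrt(67))**2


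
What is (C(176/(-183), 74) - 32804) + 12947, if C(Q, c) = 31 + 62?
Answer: -19764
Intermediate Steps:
C(Q, c) = 93
(C(176/(-183), 74) - 32804) + 12947 = (93 - 32804) + 12947 = -32711 + 12947 = -19764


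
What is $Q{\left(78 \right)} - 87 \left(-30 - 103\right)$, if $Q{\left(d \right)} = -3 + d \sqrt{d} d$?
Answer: $11568 + 6084 \sqrt{78} \approx 65300.0$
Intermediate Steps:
$Q{\left(d \right)} = -3 + d^{\frac{5}{2}}$ ($Q{\left(d \right)} = -3 + d^{\frac{3}{2}} d = -3 + d^{\frac{5}{2}}$)
$Q{\left(78 \right)} - 87 \left(-30 - 103\right) = \left(-3 + 78^{\frac{5}{2}}\right) - 87 \left(-30 - 103\right) = \left(-3 + 6084 \sqrt{78}\right) - 87 \left(-133\right) = \left(-3 + 6084 \sqrt{78}\right) - -11571 = \left(-3 + 6084 \sqrt{78}\right) + 11571 = 11568 + 6084 \sqrt{78}$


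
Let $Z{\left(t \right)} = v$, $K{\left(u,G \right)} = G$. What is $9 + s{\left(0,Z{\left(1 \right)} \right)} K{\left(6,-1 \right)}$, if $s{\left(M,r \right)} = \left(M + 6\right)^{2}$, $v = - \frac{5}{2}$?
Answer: $-27$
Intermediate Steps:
$v = - \frac{5}{2}$ ($v = \left(-5\right) \frac{1}{2} = - \frac{5}{2} \approx -2.5$)
$Z{\left(t \right)} = - \frac{5}{2}$
$s{\left(M,r \right)} = \left(6 + M\right)^{2}$
$9 + s{\left(0,Z{\left(1 \right)} \right)} K{\left(6,-1 \right)} = 9 + \left(6 + 0\right)^{2} \left(-1\right) = 9 + 6^{2} \left(-1\right) = 9 + 36 \left(-1\right) = 9 - 36 = -27$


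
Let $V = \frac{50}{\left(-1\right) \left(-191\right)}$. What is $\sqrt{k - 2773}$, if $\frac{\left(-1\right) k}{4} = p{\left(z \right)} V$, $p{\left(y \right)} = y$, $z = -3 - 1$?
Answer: $\frac{i \sqrt{101009013}}{191} \approx 52.62 i$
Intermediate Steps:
$V = \frac{50}{191} \approx 0.26178$
$z = -4$ ($z = -3 - 1 = -4$)
$k = \frac{800}{191}$ ($k = - 4 \left(\left(-4\right) \frac{50}{191}\right) = \left(-4\right) \left(- \frac{200}{191}\right) = \frac{800}{191} \approx 4.1885$)
$\sqrt{k - 2773} = \sqrt{\frac{800}{191} - 2773} = \sqrt{- \frac{528843}{191}} = \frac{i \sqrt{101009013}}{191}$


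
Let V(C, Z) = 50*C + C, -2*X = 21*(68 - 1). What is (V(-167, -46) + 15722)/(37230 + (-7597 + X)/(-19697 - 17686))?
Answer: 538689030/2783554781 ≈ 0.19353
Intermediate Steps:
X = -1407/2 (X = -21*(68 - 1)/2 = -21*67/2 = -½*1407 = -1407/2 ≈ -703.50)
V(C, Z) = 51*C
(V(-167, -46) + 15722)/(37230 + (-7597 + X)/(-19697 - 17686)) = (51*(-167) + 15722)/(37230 + (-7597 - 1407/2)/(-19697 - 17686)) = (-8517 + 15722)/(37230 - 16601/2/(-37383)) = 7205/(37230 - 16601/2*(-1/37383)) = 7205/(37230 + 16601/74766) = 7205/(2783554781/74766) = 7205*(74766/2783554781) = 538689030/2783554781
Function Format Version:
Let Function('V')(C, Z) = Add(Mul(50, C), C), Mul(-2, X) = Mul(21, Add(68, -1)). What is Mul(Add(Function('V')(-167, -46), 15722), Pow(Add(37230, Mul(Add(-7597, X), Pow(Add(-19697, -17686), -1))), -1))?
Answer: Rational(538689030, 2783554781) ≈ 0.19353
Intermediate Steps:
X = Rational(-1407, 2) (X = Mul(Rational(-1, 2), Mul(21, Add(68, -1))) = Mul(Rational(-1, 2), Mul(21, 67)) = Mul(Rational(-1, 2), 1407) = Rational(-1407, 2) ≈ -703.50)
Function('V')(C, Z) = Mul(51, C)
Mul(Add(Function('V')(-167, -46), 15722), Pow(Add(37230, Mul(Add(-7597, X), Pow(Add(-19697, -17686), -1))), -1)) = Mul(Add(Mul(51, -167), 15722), Pow(Add(37230, Mul(Add(-7597, Rational(-1407, 2)), Pow(Add(-19697, -17686), -1))), -1)) = Mul(Add(-8517, 15722), Pow(Add(37230, Mul(Rational(-16601, 2), Pow(-37383, -1))), -1)) = Mul(7205, Pow(Add(37230, Mul(Rational(-16601, 2), Rational(-1, 37383))), -1)) = Mul(7205, Pow(Add(37230, Rational(16601, 74766)), -1)) = Mul(7205, Pow(Rational(2783554781, 74766), -1)) = Mul(7205, Rational(74766, 2783554781)) = Rational(538689030, 2783554781)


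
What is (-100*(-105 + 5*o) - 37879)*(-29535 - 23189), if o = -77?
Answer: -586343604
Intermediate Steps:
(-100*(-105 + 5*o) - 37879)*(-29535 - 23189) = (-100*(-105 + 5*(-77)) - 37879)*(-29535 - 23189) = (-100*(-105 - 385) - 37879)*(-52724) = (-100*(-490) - 37879)*(-52724) = (49000 - 37879)*(-52724) = 11121*(-52724) = -586343604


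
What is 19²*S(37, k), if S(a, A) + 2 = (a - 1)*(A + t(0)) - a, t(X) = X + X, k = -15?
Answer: -209019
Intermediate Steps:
t(X) = 2*X
S(a, A) = -2 - a + A*(-1 + a) (S(a, A) = -2 + ((a - 1)*(A + 2*0) - a) = -2 + ((-1 + a)*(A + 0) - a) = -2 + ((-1 + a)*A - a) = -2 + (A*(-1 + a) - a) = -2 + (-a + A*(-1 + a)) = -2 - a + A*(-1 + a))
19²*S(37, k) = 19²*(-2 - 1*(-15) - 1*37 - 15*37) = 361*(-2 + 15 - 37 - 555) = 361*(-579) = -209019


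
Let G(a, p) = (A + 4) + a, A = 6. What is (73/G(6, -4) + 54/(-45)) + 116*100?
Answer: 928269/80 ≈ 11603.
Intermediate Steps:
G(a, p) = 10 + a (G(a, p) = (6 + 4) + a = 10 + a)
(73/G(6, -4) + 54/(-45)) + 116*100 = (73/(10 + 6) + 54/(-45)) + 116*100 = (73/16 + 54*(-1/45)) + 11600 = (73*(1/16) - 6/5) + 11600 = (73/16 - 6/5) + 11600 = 269/80 + 11600 = 928269/80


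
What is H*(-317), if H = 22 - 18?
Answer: -1268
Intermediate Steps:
H = 4
H*(-317) = 4*(-317) = -1268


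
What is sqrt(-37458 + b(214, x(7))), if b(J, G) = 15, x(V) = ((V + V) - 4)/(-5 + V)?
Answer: I*sqrt(37443) ≈ 193.5*I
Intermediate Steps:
x(V) = (-4 + 2*V)/(-5 + V) (x(V) = (2*V - 4)/(-5 + V) = (-4 + 2*V)/(-5 + V))
sqrt(-37458 + b(214, x(7))) = sqrt(-37458 + 15) = sqrt(-37443) = I*sqrt(37443)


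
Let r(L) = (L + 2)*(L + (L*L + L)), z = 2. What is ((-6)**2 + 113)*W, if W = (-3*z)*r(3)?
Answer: -67050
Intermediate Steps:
r(L) = (2 + L)*(L**2 + 2*L) (r(L) = (2 + L)*(L + (L**2 + L)) = (2 + L)*(L + (L + L**2)) = (2 + L)*(L**2 + 2*L))
W = -450 (W = (-3*2)*(3*(4 + 3**2 + 4*3)) = -18*(4 + 9 + 12) = -18*25 = -6*75 = -450)
((-6)**2 + 113)*W = ((-6)**2 + 113)*(-450) = (36 + 113)*(-450) = 149*(-450) = -67050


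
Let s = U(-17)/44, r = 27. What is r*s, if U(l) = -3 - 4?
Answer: -189/44 ≈ -4.2955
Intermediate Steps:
U(l) = -7
s = -7/44 ≈ -0.15909
r*s = 27*(-7/44) = -189/44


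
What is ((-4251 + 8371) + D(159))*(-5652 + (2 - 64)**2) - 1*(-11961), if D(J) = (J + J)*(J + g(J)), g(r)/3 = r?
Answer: -373101383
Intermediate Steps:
g(r) = 3*r
D(J) = 8*J**2 (D(J) = (J + J)*(J + 3*J) = (2*J)*(4*J) = 8*J**2)
((-4251 + 8371) + D(159))*(-5652 + (2 - 64)**2) - 1*(-11961) = ((-4251 + 8371) + 8*159**2)*(-5652 + (2 - 64)**2) - 1*(-11961) = (4120 + 8*25281)*(-5652 + (-62)**2) + 11961 = (4120 + 202248)*(-5652 + 3844) + 11961 = 206368*(-1808) + 11961 = -373113344 + 11961 = -373101383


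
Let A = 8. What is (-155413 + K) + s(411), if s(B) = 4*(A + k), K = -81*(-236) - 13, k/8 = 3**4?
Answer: -133686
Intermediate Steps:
k = 648 (k = 8*3**4 = 8*81 = 648)
K = 19103 (K = 19116 - 13 = 19103)
s(B) = 2624 (s(B) = 4*(8 + 648) = 4*656 = 2624)
(-155413 + K) + s(411) = (-155413 + 19103) + 2624 = -136310 + 2624 = -133686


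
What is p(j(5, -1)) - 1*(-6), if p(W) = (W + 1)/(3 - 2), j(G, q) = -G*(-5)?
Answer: 32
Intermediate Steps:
j(G, q) = 5*G
p(W) = 1 + W (p(W) = (1 + W)/1 = (1 + W)*1 = 1 + W)
p(j(5, -1)) - 1*(-6) = (1 + 5*5) - 1*(-6) = (1 + 25) + 6 = 26 + 6 = 32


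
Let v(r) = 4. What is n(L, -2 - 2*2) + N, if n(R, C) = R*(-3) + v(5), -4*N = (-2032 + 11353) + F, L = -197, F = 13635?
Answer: -5144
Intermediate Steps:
N = -5739 (N = -((-2032 + 11353) + 13635)/4 = -(9321 + 13635)/4 = -¼*22956 = -5739)
n(R, C) = 4 - 3*R (n(R, C) = R*(-3) + 4 = -3*R + 4 = 4 - 3*R)
n(L, -2 - 2*2) + N = (4 - 3*(-197)) - 5739 = (4 + 591) - 5739 = 595 - 5739 = -5144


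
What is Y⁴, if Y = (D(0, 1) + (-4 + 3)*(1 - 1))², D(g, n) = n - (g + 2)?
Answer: 1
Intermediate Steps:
D(g, n) = -2 + n - g (D(g, n) = n - (2 + g) = n + (-2 - g) = -2 + n - g)
Y = 1 (Y = ((-2 + 1 - 1*0) + (-4 + 3)*(1 - 1))² = ((-2 + 1 + 0) - 1*0)² = (-1 + 0)² = (-1)² = 1)
Y⁴ = 1⁴ = 1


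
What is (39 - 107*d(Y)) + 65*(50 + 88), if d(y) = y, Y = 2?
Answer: 8795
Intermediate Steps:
(39 - 107*d(Y)) + 65*(50 + 88) = (39 - 107*2) + 65*(50 + 88) = (39 - 214) + 65*138 = -175 + 8970 = 8795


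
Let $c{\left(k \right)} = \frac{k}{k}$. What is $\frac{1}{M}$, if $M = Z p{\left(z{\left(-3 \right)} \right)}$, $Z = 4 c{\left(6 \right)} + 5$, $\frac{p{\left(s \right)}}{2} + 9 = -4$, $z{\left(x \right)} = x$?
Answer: $- \frac{1}{234} \approx -0.0042735$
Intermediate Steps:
$c{\left(k \right)} = 1$
$p{\left(s \right)} = -26$ ($p{\left(s \right)} = -18 + 2 \left(-4\right) = -18 - 8 = -26$)
$Z = 9$ ($Z = 4 \cdot 1 + 5 = 4 + 5 = 9$)
$M = -234$ ($M = 9 \left(-26\right) = -234$)
$\frac{1}{M} = \frac{1}{-234} = - \frac{1}{234}$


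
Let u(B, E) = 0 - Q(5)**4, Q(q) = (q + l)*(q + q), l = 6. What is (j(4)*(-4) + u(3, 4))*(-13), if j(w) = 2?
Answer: 1903330104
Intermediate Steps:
Q(q) = 2*q*(6 + q) (Q(q) = (q + 6)*(q + q) = (6 + q)*(2*q) = 2*q*(6 + q))
u(B, E) = -146410000 (u(B, E) = 0 - (2*5*(6 + 5))**4 = 0 - (2*5*11)**4 = 0 - 1*110**4 = 0 - 1*146410000 = 0 - 146410000 = -146410000)
(j(4)*(-4) + u(3, 4))*(-13) = (2*(-4) - 146410000)*(-13) = (-8 - 146410000)*(-13) = -146410008*(-13) = 1903330104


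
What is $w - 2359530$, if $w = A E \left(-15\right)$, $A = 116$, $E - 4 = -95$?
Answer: $-2201190$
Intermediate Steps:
$E = -91$ ($E = 4 - 95 = -91$)
$w = 158340$ ($w = 116 \left(-91\right) \left(-15\right) = \left(-10556\right) \left(-15\right) = 158340$)
$w - 2359530 = 158340 - 2359530 = -2201190$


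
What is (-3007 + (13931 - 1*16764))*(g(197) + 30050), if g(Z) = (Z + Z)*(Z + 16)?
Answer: -665596480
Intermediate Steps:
g(Z) = 2*Z*(16 + Z) (g(Z) = (2*Z)*(16 + Z) = 2*Z*(16 + Z))
(-3007 + (13931 - 1*16764))*(g(197) + 30050) = (-3007 + (13931 - 1*16764))*(2*197*(16 + 197) + 30050) = (-3007 + (13931 - 16764))*(2*197*213 + 30050) = (-3007 - 2833)*(83922 + 30050) = -5840*113972 = -665596480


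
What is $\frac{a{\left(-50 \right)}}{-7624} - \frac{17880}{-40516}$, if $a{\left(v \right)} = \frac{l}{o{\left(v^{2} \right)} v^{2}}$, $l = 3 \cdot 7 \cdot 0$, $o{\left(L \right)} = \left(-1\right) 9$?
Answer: $\frac{4470}{10129} \approx 0.44131$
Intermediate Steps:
$o{\left(L \right)} = -9$
$l = 0$ ($l = 21 \cdot 0 = 0$)
$a{\left(v \right)} = 0$ ($a{\left(v \right)} = \frac{0}{\left(-9\right) v^{2}} = 0 \left(- \frac{1}{9 v^{2}}\right) = 0$)
$\frac{a{\left(-50 \right)}}{-7624} - \frac{17880}{-40516} = \frac{0}{-7624} - \frac{17880}{-40516} = 0 \left(- \frac{1}{7624}\right) - - \frac{4470}{10129} = 0 + \frac{4470}{10129} = \frac{4470}{10129}$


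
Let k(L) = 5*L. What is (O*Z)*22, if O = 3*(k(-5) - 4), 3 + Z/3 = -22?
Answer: 143550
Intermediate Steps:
Z = -75 (Z = -9 + 3*(-22) = -9 - 66 = -75)
O = -87 (O = 3*(5*(-5) - 4) = 3*(-25 - 4) = 3*(-29) = -87)
(O*Z)*22 = -87*(-75)*22 = 6525*22 = 143550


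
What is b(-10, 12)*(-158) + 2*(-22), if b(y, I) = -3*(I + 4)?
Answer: 7540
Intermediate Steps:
b(y, I) = -12 - 3*I (b(y, I) = -3*(4 + I) = -12 - 3*I)
b(-10, 12)*(-158) + 2*(-22) = (-12 - 3*12)*(-158) + 2*(-22) = (-12 - 36)*(-158) - 44 = -48*(-158) - 44 = 7584 - 44 = 7540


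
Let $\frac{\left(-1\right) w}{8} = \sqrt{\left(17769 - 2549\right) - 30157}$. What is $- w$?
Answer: $8 i \sqrt{14937} \approx 977.74 i$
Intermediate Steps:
$w = - 8 i \sqrt{14937}$ ($w = - 8 \sqrt{\left(17769 - 2549\right) - 30157} = - 8 \sqrt{15220 - 30157} = - 8 \sqrt{-14937} = - 8 i \sqrt{14937} \approx - 977.74 i$)
$- w = - \left(-8\right) i \sqrt{14937} = 8 i \sqrt{14937}$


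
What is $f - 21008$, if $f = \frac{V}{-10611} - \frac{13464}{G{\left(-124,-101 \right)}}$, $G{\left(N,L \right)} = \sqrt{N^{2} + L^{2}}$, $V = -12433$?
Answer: $- \frac{222903455}{10611} - \frac{13464 \sqrt{25577}}{25577} \approx -21091.0$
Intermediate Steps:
$G{\left(N,L \right)} = \sqrt{L^{2} + N^{2}}$
$f = \frac{12433}{10611} - \frac{13464 \sqrt{25577}}{25577}$ ($f = - \frac{12433}{-10611} - \frac{13464}{\sqrt{\left(-101\right)^{2} + \left(-124\right)^{2}}} = \left(-12433\right) \left(- \frac{1}{10611}\right) - \frac{13464}{\sqrt{10201 + 15376}} = \frac{12433}{10611} - \frac{13464}{\sqrt{25577}} = \frac{12433}{10611} - 13464 \frac{\sqrt{25577}}{25577} = \frac{12433}{10611} - \frac{13464 \sqrt{25577}}{25577} \approx -83.016$)
$f - 21008 = \left(\frac{12433}{10611} - \frac{13464 \sqrt{25577}}{25577}\right) - 21008 = - \frac{222903455}{10611} - \frac{13464 \sqrt{25577}}{25577}$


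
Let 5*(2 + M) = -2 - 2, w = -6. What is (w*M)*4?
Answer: 336/5 ≈ 67.200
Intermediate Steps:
M = -14/5 (M = -2 + (-2 - 2)/5 = -2 + (⅕)*(-4) = -2 - ⅘ = -14/5 ≈ -2.8000)
(w*M)*4 = -6*(-14/5)*4 = (84/5)*4 = 336/5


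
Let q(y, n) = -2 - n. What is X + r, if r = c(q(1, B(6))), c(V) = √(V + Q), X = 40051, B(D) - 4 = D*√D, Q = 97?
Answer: 40051 + √(91 - 6*√6) ≈ 40060.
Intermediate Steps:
B(D) = 4 + D^(3/2) (B(D) = 4 + D*√D = 4 + D^(3/2))
c(V) = √(97 + V) (c(V) = √(V + 97) = √(97 + V))
r = √(91 - 6*√6) (r = √(97 + (-2 - (4 + 6^(3/2)))) = √(97 + (-2 - (4 + 6*√6))) = √(97 + (-2 + (-4 - 6*√6))) = √(97 + (-6 - 6*√6)) = √(91 - 6*√6) ≈ 8.7352)
X + r = 40051 + √(91 - 6*√6)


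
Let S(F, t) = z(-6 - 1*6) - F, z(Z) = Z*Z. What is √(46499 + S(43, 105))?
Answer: 10*√466 ≈ 215.87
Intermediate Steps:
z(Z) = Z²
S(F, t) = 144 - F (S(F, t) = (-6 - 1*6)² - F = (-6 - 6)² - F = (-12)² - F = 144 - F)
√(46499 + S(43, 105)) = √(46499 + (144 - 1*43)) = √(46499 + (144 - 43)) = √(46499 + 101) = √46600 = 10*√466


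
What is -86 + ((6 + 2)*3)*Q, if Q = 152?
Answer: 3562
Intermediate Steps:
-86 + ((6 + 2)*3)*Q = -86 + ((6 + 2)*3)*152 = -86 + (8*3)*152 = -86 + 24*152 = -86 + 3648 = 3562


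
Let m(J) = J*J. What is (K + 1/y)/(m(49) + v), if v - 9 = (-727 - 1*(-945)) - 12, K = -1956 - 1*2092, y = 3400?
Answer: -4587733/2964800 ≈ -1.5474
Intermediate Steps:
m(J) = J²
K = -4048 (K = -1956 - 2092 = -4048)
v = 215 (v = 9 + ((-727 - 1*(-945)) - 12) = 9 + ((-727 + 945) - 12) = 9 + (218 - 12) = 9 + 206 = 215)
(K + 1/y)/(m(49) + v) = (-4048 + 1/3400)/(49² + 215) = (-4048 + 1/3400)/(2401 + 215) = -13763199/3400/2616 = -13763199/3400*1/2616 = -4587733/2964800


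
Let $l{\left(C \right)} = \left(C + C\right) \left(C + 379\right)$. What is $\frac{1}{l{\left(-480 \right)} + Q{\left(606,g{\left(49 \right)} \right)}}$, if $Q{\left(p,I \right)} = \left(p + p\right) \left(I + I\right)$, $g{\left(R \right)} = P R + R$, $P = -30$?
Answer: $- \frac{1}{3347544} \approx -2.9873 \cdot 10^{-7}$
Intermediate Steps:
$g{\left(R \right)} = - 29 R$ ($g{\left(R \right)} = - 30 R + R = - 29 R$)
$l{\left(C \right)} = 2 C \left(379 + C\right)$
$Q{\left(p,I \right)} = 4 I p$ ($Q{\left(p,I \right)} = 2 p 2 I = 4 I p$)
$\frac{1}{l{\left(-480 \right)} + Q{\left(606,g{\left(49 \right)} \right)}} = \frac{1}{2 \left(-480\right) \left(379 - 480\right) + 4 \left(\left(-29\right) 49\right) 606} = \frac{1}{2 \left(-480\right) \left(-101\right) + 4 \left(-1421\right) 606} = \frac{1}{96960 - 3444504} = \frac{1}{-3347544} = - \frac{1}{3347544}$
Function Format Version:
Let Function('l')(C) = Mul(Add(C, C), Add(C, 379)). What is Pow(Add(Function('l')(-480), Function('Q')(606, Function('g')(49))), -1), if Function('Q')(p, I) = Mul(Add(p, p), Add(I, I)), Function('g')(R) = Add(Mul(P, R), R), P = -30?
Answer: Rational(-1, 3347544) ≈ -2.9873e-7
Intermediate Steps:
Function('g')(R) = Mul(-29, R) (Function('g')(R) = Add(Mul(-30, R), R) = Mul(-29, R))
Function('l')(C) = Mul(2, C, Add(379, C)) (Function('l')(C) = Mul(Mul(2, C), Add(379, C)) = Mul(2, C, Add(379, C)))
Function('Q')(p, I) = Mul(4, I, p) (Function('Q')(p, I) = Mul(Mul(2, p), Mul(2, I)) = Mul(4, I, p))
Pow(Add(Function('l')(-480), Function('Q')(606, Function('g')(49))), -1) = Pow(Add(Mul(2, -480, Add(379, -480)), Mul(4, Mul(-29, 49), 606)), -1) = Pow(Add(Mul(2, -480, -101), Mul(4, -1421, 606)), -1) = Pow(Add(96960, -3444504), -1) = Pow(-3347544, -1) = Rational(-1, 3347544)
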